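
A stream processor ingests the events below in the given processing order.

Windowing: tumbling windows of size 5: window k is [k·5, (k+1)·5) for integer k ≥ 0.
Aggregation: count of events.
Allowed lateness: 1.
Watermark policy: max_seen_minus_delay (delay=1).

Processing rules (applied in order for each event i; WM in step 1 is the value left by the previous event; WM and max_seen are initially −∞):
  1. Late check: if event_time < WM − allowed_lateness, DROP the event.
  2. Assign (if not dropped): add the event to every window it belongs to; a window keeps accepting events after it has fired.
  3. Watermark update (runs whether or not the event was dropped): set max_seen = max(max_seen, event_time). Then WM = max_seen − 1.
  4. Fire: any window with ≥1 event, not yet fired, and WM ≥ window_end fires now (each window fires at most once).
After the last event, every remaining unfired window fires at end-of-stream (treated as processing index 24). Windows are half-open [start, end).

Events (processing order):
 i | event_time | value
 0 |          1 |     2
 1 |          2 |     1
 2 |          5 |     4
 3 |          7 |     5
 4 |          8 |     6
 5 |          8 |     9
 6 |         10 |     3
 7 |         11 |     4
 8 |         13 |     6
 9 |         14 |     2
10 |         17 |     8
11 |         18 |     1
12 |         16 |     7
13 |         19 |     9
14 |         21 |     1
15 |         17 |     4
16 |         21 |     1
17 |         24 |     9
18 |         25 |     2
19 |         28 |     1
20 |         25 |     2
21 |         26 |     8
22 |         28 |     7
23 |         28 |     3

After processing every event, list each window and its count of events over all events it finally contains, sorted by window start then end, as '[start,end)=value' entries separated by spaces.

i=0 t=1 v=2: → [0,5); WM=0
i=1 t=2 v=1: → [0,5); WM=1
i=2 t=5 v=4: → [5,10); WM=4
i=3 t=7 v=5: → [5,10); WM=6; [0,5) fires=2
i=4 t=8 v=6: → [5,10); WM=7
i=5 t=8 v=9: → [5,10); WM=7
i=6 t=10 v=3: → [10,15); WM=9
i=7 t=11 v=4: → [10,15); WM=10; [5,10) fires=4
i=8 t=13 v=6: → [10,15); WM=12
i=9 t=14 v=2: → [10,15); WM=13
i=10 t=17 v=8: → [15,20); WM=16; [10,15) fires=4
i=11 t=18 v=1: → [15,20); WM=17
i=12 t=16 v=7: → [15,20); WM=17
i=13 t=19 v=9: → [15,20); WM=18
i=14 t=21 v=1: → [20,25); WM=20; [15,20) fires=4
i=15 t=17 v=4: DROP (t<20-1); WM=20
i=16 t=21 v=1: → [20,25); WM=20
i=17 t=24 v=9: → [20,25); WM=23
i=18 t=25 v=2: → [25,30); WM=24
i=19 t=28 v=1: → [25,30); WM=27; [20,25) fires=3
i=20 t=25 v=2: DROP (t<27-1); WM=27
i=21 t=26 v=8: → [25,30); WM=27
i=22 t=28 v=7: → [25,30); WM=27
i=23 t=28 v=3: → [25,30); WM=27

[0,5)=2 [5,10)=4 [10,15)=4 [15,20)=4 [20,25)=3 [25,30)=5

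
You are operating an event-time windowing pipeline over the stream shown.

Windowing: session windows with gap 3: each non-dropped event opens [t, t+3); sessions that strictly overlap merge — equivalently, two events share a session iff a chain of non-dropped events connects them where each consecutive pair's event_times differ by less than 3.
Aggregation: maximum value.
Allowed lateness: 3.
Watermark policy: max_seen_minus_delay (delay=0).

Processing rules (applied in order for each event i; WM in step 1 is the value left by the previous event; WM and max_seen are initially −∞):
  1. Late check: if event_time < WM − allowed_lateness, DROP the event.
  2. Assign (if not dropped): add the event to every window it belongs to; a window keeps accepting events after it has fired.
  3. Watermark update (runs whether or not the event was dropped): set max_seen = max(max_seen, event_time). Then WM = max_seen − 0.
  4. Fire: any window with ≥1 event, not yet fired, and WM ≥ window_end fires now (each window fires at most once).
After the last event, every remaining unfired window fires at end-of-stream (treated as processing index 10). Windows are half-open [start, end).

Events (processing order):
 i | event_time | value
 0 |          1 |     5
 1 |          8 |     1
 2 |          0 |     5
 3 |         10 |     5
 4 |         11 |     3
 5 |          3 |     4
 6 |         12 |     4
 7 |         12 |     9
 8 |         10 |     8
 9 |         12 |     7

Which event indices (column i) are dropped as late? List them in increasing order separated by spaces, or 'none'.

i=0 t=1 v=5: → [1,4); WM=1
i=1 t=8 v=1: → [8,11); WM=8
i=2 t=0 v=5: DROP (t<8-3); WM=8
i=3 t=10 v=5: → [8,13); WM=10
i=4 t=11 v=3: → [8,14); WM=11
i=5 t=3 v=4: DROP (t<11-3); WM=11
i=6 t=12 v=4: → [8,15); WM=12
i=7 t=12 v=9: → [8,15); WM=12
i=8 t=10 v=8: → [8,15); WM=12
i=9 t=12 v=7: → [8,15); WM=12

2 5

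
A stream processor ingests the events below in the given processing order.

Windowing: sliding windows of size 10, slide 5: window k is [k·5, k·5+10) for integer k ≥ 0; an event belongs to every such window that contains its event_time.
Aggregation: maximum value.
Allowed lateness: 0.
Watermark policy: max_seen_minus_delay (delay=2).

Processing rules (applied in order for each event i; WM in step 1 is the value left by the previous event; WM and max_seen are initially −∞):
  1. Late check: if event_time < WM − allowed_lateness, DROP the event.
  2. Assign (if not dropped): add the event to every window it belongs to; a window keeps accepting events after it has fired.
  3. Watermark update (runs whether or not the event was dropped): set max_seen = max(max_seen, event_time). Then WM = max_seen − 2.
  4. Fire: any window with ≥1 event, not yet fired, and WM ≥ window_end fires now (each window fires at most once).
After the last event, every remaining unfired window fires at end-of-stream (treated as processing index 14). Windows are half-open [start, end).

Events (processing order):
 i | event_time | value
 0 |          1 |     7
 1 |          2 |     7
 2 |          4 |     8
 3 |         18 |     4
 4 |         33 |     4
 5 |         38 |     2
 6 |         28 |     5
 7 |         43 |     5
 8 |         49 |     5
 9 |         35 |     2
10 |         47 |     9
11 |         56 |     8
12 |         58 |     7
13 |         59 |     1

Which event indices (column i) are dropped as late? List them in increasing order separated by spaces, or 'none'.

6 9

i=0 t=1 v=7: → [0,10); WM=-1
i=1 t=2 v=7: → [0,10); WM=0
i=2 t=4 v=8: → [0,10); WM=2
i=3 t=18 v=4: → [15,25),[10,20); WM=16; [0,10) fires=8
i=4 t=33 v=4: → [30,40),[25,35); WM=31; [10,20) fires=4 [15,25) fires=4
i=5 t=38 v=2: → [35,45),[30,40); WM=36; [25,35) fires=4
i=6 t=28 v=5: DROP (t<36-0); WM=36
i=7 t=43 v=5: → [40,50),[35,45); WM=41; [30,40) fires=4
i=8 t=49 v=5: → [45,55),[40,50); WM=47; [35,45) fires=5
i=9 t=35 v=2: DROP (t<47-0); WM=47
i=10 t=47 v=9: → [45,55),[40,50); WM=47
i=11 t=56 v=8: → [55,65),[50,60); WM=54; [40,50) fires=9
i=12 t=58 v=7: → [55,65),[50,60); WM=56; [45,55) fires=9
i=13 t=59 v=1: → [55,65),[50,60); WM=57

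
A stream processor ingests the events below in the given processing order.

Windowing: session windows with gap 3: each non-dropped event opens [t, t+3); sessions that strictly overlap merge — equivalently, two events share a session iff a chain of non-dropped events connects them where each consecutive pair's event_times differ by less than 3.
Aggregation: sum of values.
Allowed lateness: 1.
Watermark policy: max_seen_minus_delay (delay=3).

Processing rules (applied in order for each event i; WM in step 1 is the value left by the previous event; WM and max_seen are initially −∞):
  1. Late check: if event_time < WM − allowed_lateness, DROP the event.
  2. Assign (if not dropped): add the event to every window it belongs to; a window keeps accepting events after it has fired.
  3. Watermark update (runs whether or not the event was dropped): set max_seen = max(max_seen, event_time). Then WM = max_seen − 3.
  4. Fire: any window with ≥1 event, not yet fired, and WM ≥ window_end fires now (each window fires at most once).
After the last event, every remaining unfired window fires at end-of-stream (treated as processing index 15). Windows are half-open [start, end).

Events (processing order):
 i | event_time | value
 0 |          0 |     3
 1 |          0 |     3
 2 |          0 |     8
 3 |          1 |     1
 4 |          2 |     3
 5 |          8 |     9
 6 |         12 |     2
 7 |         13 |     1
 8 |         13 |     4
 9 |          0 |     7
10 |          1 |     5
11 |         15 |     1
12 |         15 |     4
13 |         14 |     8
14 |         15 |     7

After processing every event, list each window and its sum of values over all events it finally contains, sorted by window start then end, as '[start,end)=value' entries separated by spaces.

i=0 t=0 v=3: → [0,3); WM=-3
i=1 t=0 v=3: → [0,3); WM=-3
i=2 t=0 v=8: → [0,3); WM=-3
i=3 t=1 v=1: → [0,4); WM=-2
i=4 t=2 v=3: → [0,5); WM=-1
i=5 t=8 v=9: → [8,11); WM=5
i=6 t=12 v=2: → [12,15); WM=9
i=7 t=13 v=1: → [12,16); WM=10
i=8 t=13 v=4: → [12,16); WM=10
i=9 t=0 v=7: DROP (t<10-1); WM=10
i=10 t=1 v=5: DROP (t<10-1); WM=10
i=11 t=15 v=1: → [12,18); WM=12
i=12 t=15 v=4: → [12,18); WM=12
i=13 t=14 v=8: → [12,18); WM=12
i=14 t=15 v=7: → [12,18); WM=12

[0,5)=18 [8,11)=9 [12,18)=27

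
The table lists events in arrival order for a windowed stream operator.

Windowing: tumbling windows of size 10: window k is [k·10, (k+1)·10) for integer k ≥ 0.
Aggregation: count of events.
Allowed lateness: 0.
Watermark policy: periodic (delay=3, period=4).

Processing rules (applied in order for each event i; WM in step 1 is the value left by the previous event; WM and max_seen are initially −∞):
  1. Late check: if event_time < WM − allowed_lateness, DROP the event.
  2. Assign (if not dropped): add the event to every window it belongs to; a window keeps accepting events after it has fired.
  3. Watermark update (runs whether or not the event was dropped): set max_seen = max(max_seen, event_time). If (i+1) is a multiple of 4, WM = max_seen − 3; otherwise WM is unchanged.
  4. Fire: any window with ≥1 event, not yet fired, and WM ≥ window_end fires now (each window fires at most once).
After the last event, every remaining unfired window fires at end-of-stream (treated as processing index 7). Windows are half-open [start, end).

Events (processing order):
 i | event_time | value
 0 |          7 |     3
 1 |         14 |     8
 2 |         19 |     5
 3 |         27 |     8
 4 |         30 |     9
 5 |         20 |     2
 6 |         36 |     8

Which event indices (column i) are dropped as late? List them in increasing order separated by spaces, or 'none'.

5

i=0 t=7 v=3: → [0,10); WM=−∞
i=1 t=14 v=8: → [10,20); WM=−∞
i=2 t=19 v=5: → [10,20); WM=−∞
i=3 t=27 v=8: → [20,30); WM=24; [0,10) fires=1 [10,20) fires=2
i=4 t=30 v=9: → [30,40); WM=24
i=5 t=20 v=2: DROP (t<24-0); WM=24
i=6 t=36 v=8: → [30,40); WM=24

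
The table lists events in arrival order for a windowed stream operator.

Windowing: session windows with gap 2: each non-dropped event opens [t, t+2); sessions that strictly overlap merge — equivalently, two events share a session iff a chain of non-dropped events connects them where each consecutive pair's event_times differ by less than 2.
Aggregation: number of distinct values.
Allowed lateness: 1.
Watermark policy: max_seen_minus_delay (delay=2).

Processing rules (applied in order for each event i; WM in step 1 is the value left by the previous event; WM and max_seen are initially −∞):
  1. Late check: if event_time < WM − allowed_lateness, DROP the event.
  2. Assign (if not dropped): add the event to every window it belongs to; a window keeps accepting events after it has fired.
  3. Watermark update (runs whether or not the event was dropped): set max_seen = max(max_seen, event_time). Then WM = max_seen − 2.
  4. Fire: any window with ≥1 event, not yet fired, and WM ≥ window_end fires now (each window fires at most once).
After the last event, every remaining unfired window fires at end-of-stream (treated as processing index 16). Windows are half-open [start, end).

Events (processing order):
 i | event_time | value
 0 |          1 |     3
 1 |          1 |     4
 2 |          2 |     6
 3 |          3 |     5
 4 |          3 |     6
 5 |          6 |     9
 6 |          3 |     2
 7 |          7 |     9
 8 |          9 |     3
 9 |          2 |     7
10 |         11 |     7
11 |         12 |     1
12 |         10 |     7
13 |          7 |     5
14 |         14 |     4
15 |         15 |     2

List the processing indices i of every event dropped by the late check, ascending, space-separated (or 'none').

9 13

i=0 t=1 v=3: → [1,3); WM=-1
i=1 t=1 v=4: → [1,3); WM=-1
i=2 t=2 v=6: → [1,4); WM=0
i=3 t=3 v=5: → [1,5); WM=1
i=4 t=3 v=6: → [1,5); WM=1
i=5 t=6 v=9: → [6,8); WM=4
i=6 t=3 v=2: → [1,5); WM=4
i=7 t=7 v=9: → [6,9); WM=5
i=8 t=9 v=3: → [9,11); WM=7
i=9 t=2 v=7: DROP (t<7-1); WM=7
i=10 t=11 v=7: → [11,13); WM=9
i=11 t=12 v=1: → [11,14); WM=10
i=12 t=10 v=7: → [9,14); WM=10
i=13 t=7 v=5: DROP (t<10-1); WM=10
i=14 t=14 v=4: → [14,16); WM=12
i=15 t=15 v=2: → [14,17); WM=13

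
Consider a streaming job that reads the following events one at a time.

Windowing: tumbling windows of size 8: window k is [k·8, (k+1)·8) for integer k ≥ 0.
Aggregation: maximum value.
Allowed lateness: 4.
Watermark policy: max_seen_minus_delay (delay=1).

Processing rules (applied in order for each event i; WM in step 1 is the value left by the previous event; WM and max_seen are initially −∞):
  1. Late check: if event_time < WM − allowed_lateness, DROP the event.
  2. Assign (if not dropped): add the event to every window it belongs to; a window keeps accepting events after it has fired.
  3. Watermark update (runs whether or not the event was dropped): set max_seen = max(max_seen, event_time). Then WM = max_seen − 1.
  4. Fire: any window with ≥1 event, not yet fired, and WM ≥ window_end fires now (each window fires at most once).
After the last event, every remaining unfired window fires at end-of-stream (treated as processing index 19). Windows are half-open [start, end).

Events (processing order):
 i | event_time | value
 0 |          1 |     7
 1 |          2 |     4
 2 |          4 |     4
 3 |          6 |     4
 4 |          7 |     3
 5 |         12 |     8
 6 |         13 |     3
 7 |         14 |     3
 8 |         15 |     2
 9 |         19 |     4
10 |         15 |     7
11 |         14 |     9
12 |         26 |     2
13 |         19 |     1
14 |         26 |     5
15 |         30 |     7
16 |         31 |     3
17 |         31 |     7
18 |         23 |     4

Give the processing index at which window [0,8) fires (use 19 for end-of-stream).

5

i=0 t=1 v=7: → [0,8); WM=0
i=1 t=2 v=4: → [0,8); WM=1
i=2 t=4 v=4: → [0,8); WM=3
i=3 t=6 v=4: → [0,8); WM=5
i=4 t=7 v=3: → [0,8); WM=6
i=5 t=12 v=8: → [8,16); WM=11; [0,8) fires=7
i=6 t=13 v=3: → [8,16); WM=12
i=7 t=14 v=3: → [8,16); WM=13
i=8 t=15 v=2: → [8,16); WM=14
i=9 t=19 v=4: → [16,24); WM=18; [8,16) fires=8
i=10 t=15 v=7: → [8,16); WM=18
i=11 t=14 v=9: → [8,16); WM=18
i=12 t=26 v=2: → [24,32); WM=25; [16,24) fires=4
i=13 t=19 v=1: DROP (t<25-4); WM=25
i=14 t=26 v=5: → [24,32); WM=25
i=15 t=30 v=7: → [24,32); WM=29
i=16 t=31 v=3: → [24,32); WM=30
i=17 t=31 v=7: → [24,32); WM=30
i=18 t=23 v=4: DROP (t<30-4); WM=30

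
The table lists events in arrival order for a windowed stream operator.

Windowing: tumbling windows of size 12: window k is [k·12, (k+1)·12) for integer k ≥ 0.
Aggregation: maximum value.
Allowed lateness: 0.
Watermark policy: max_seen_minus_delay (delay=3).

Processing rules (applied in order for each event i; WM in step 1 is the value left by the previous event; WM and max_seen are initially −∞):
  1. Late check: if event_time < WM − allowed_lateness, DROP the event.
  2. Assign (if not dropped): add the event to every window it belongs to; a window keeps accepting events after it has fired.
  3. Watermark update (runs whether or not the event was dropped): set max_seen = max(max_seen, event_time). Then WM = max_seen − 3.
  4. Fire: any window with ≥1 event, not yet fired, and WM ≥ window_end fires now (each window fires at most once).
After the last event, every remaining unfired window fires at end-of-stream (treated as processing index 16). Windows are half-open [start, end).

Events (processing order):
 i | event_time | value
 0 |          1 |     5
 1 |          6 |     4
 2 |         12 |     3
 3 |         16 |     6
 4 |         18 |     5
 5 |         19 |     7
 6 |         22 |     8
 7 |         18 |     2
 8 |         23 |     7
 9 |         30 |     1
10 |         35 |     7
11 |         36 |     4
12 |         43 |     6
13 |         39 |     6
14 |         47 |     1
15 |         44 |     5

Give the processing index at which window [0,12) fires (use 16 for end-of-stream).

3

i=0 t=1 v=5: → [0,12); WM=-2
i=1 t=6 v=4: → [0,12); WM=3
i=2 t=12 v=3: → [12,24); WM=9
i=3 t=16 v=6: → [12,24); WM=13; [0,12) fires=5
i=4 t=18 v=5: → [12,24); WM=15
i=5 t=19 v=7: → [12,24); WM=16
i=6 t=22 v=8: → [12,24); WM=19
i=7 t=18 v=2: DROP (t<19-0); WM=19
i=8 t=23 v=7: → [12,24); WM=20
i=9 t=30 v=1: → [24,36); WM=27; [12,24) fires=8
i=10 t=35 v=7: → [24,36); WM=32
i=11 t=36 v=4: → [36,48); WM=33
i=12 t=43 v=6: → [36,48); WM=40; [24,36) fires=7
i=13 t=39 v=6: DROP (t<40-0); WM=40
i=14 t=47 v=1: → [36,48); WM=44
i=15 t=44 v=5: → [36,48); WM=44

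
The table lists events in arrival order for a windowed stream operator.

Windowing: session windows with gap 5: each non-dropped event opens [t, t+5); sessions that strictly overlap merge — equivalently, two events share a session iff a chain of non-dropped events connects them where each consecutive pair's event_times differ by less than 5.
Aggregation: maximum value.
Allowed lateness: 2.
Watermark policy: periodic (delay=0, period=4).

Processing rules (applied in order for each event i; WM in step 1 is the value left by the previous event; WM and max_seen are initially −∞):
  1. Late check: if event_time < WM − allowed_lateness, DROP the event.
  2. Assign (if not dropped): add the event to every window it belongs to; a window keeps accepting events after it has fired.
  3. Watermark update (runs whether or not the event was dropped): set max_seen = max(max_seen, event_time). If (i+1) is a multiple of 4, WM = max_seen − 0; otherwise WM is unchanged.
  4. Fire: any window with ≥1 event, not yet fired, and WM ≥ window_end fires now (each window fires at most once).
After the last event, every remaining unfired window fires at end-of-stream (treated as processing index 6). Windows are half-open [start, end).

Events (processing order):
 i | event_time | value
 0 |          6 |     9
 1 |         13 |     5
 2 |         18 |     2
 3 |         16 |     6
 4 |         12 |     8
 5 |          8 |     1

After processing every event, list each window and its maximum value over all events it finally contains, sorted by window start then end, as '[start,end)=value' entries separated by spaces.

[6,11)=9 [13,23)=6

i=0 t=6 v=9: → [6,11); WM=−∞
i=1 t=13 v=5: → [13,18); WM=−∞
i=2 t=18 v=2: → [18,23); WM=−∞
i=3 t=16 v=6: → [13,23); WM=18
i=4 t=12 v=8: DROP (t<18-2); WM=18
i=5 t=8 v=1: DROP (t<18-2); WM=18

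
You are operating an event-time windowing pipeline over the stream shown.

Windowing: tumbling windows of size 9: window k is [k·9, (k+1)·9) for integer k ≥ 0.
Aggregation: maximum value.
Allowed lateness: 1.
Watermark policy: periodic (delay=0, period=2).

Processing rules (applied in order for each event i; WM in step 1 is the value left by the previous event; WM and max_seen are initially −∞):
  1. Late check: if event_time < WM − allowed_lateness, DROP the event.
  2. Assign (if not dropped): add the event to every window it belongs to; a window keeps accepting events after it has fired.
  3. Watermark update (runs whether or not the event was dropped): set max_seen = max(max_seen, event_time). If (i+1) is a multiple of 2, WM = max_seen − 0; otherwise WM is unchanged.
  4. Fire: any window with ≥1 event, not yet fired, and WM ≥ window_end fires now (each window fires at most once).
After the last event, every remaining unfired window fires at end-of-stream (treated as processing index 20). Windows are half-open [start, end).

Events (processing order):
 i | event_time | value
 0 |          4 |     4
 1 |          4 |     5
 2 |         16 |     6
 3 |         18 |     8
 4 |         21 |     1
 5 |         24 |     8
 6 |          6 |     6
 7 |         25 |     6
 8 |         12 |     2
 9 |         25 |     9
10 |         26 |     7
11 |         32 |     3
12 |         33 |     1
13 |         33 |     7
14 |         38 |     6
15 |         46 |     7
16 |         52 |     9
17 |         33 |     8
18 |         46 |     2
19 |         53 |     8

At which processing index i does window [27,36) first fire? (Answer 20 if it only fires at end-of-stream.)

15

i=0 t=4 v=4: → [0,9); WM=−∞
i=1 t=4 v=5: → [0,9); WM=4
i=2 t=16 v=6: → [9,18); WM=4
i=3 t=18 v=8: → [18,27); WM=18; [0,9) fires=5 [9,18) fires=6
i=4 t=21 v=1: → [18,27); WM=18
i=5 t=24 v=8: → [18,27); WM=24
i=6 t=6 v=6: DROP (t<24-1); WM=24
i=7 t=25 v=6: → [18,27); WM=25
i=8 t=12 v=2: DROP (t<25-1); WM=25
i=9 t=25 v=9: → [18,27); WM=25
i=10 t=26 v=7: → [18,27); WM=25
i=11 t=32 v=3: → [27,36); WM=32; [18,27) fires=9
i=12 t=33 v=1: → [27,36); WM=32
i=13 t=33 v=7: → [27,36); WM=33
i=14 t=38 v=6: → [36,45); WM=33
i=15 t=46 v=7: → [45,54); WM=46; [27,36) fires=7 [36,45) fires=6
i=16 t=52 v=9: → [45,54); WM=46
i=17 t=33 v=8: DROP (t<46-1); WM=52
i=18 t=46 v=2: DROP (t<52-1); WM=52
i=19 t=53 v=8: → [45,54); WM=53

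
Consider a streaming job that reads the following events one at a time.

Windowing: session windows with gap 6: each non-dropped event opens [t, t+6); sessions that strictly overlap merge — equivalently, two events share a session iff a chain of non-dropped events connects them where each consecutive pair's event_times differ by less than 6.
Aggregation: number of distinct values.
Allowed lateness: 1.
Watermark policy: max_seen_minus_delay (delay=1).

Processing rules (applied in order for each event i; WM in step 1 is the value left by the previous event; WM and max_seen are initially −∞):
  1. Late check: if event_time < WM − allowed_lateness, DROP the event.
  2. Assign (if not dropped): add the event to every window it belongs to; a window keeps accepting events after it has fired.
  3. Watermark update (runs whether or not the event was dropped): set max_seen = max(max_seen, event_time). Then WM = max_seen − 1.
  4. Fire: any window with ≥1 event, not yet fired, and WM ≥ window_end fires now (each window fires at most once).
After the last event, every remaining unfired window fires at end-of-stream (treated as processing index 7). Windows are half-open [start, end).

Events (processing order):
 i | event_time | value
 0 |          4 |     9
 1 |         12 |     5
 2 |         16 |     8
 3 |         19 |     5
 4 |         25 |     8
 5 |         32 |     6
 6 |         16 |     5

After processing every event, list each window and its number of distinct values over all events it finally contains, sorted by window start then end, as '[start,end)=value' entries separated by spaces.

[4,10)=1 [12,25)=2 [25,31)=1 [32,38)=1

i=0 t=4 v=9: → [4,10); WM=3
i=1 t=12 v=5: → [12,18); WM=11
i=2 t=16 v=8: → [12,22); WM=15
i=3 t=19 v=5: → [12,25); WM=18
i=4 t=25 v=8: → [25,31); WM=24
i=5 t=32 v=6: → [32,38); WM=31
i=6 t=16 v=5: DROP (t<31-1); WM=31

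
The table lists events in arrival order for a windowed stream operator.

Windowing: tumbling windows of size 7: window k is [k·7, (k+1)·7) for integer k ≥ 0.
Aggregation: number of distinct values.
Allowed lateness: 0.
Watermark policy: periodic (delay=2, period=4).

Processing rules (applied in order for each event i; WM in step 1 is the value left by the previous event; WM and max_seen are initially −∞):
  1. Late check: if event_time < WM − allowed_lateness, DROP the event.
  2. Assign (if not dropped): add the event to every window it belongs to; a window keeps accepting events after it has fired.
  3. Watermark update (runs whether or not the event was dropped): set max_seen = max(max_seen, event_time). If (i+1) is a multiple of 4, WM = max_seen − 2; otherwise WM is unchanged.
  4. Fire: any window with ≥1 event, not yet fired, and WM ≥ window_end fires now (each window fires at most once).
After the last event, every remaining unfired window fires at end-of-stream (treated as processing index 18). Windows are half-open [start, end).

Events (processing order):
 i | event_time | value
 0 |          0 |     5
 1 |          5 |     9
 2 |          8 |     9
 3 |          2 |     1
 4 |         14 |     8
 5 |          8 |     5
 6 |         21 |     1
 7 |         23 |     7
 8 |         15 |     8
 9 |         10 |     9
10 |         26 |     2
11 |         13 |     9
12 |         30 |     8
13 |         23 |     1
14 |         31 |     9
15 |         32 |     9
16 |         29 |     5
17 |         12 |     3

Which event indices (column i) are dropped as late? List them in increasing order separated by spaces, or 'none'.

8 9 11 13 16 17

i=0 t=0 v=5: → [0,7); WM=−∞
i=1 t=5 v=9: → [0,7); WM=−∞
i=2 t=8 v=9: → [7,14); WM=−∞
i=3 t=2 v=1: → [0,7); WM=6
i=4 t=14 v=8: → [14,21); WM=6
i=5 t=8 v=5: → [7,14); WM=6
i=6 t=21 v=1: → [21,28); WM=6
i=7 t=23 v=7: → [21,28); WM=21; [0,7) fires=3 [7,14) fires=2 [14,21) fires=1
i=8 t=15 v=8: DROP (t<21-0); WM=21
i=9 t=10 v=9: DROP (t<21-0); WM=21
i=10 t=26 v=2: → [21,28); WM=21
i=11 t=13 v=9: DROP (t<21-0); WM=24
i=12 t=30 v=8: → [28,35); WM=24
i=13 t=23 v=1: DROP (t<24-0); WM=24
i=14 t=31 v=9: → [28,35); WM=24
i=15 t=32 v=9: → [28,35); WM=30; [21,28) fires=3
i=16 t=29 v=5: DROP (t<30-0); WM=30
i=17 t=12 v=3: DROP (t<30-0); WM=30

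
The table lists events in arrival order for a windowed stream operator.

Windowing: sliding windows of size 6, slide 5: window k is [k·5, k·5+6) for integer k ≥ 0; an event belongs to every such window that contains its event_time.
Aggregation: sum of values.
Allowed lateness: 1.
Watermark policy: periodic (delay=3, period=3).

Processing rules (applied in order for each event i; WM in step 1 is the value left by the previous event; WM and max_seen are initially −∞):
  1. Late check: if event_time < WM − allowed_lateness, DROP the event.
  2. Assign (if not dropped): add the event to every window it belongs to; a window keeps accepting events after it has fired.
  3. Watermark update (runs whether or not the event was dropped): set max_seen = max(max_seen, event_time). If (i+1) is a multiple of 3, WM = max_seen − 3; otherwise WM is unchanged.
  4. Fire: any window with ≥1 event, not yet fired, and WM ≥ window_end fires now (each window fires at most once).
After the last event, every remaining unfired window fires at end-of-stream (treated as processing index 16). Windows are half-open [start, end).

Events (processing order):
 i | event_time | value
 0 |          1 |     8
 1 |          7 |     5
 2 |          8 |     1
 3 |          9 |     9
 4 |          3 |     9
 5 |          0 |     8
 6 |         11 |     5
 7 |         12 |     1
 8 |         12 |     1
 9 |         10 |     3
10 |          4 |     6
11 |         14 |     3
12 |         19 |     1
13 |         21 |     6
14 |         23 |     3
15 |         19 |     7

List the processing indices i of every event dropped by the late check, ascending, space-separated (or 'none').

4 5 10

i=0 t=1 v=8: → [0,6); WM=−∞
i=1 t=7 v=5: → [5,11); WM=−∞
i=2 t=8 v=1: → [5,11); WM=5
i=3 t=9 v=9: → [5,11); WM=5
i=4 t=3 v=9: DROP (t<5-1); WM=5
i=5 t=0 v=8: DROP (t<5-1); WM=6; [0,6) fires=8
i=6 t=11 v=5: → [10,16); WM=6
i=7 t=12 v=1: → [10,16); WM=6
i=8 t=12 v=1: → [10,16); WM=9
i=9 t=10 v=3: → [10,16),[5,11); WM=9
i=10 t=4 v=6: DROP (t<9-1); WM=9
i=11 t=14 v=3: → [10,16); WM=11; [5,11) fires=18
i=12 t=19 v=1: → [15,21); WM=11
i=13 t=21 v=6: → [20,26); WM=11
i=14 t=23 v=3: → [20,26); WM=20; [10,16) fires=13
i=15 t=19 v=7: → [15,21); WM=20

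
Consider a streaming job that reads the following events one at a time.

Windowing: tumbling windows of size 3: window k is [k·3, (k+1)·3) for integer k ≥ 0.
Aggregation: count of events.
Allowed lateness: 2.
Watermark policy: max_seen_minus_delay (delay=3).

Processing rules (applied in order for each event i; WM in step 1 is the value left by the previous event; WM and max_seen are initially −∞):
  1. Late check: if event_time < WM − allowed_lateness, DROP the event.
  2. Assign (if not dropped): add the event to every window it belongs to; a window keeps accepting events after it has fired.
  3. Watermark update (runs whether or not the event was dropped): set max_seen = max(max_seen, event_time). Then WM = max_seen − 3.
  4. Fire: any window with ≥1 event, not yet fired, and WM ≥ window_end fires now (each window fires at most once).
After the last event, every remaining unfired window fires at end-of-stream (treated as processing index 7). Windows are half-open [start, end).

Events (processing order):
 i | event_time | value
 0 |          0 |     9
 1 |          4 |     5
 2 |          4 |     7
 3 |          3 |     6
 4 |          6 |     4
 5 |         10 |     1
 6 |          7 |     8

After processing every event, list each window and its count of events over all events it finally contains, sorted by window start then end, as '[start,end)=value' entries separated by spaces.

[0,3)=1 [3,6)=3 [6,9)=2 [9,12)=1

i=0 t=0 v=9: → [0,3); WM=-3
i=1 t=4 v=5: → [3,6); WM=1
i=2 t=4 v=7: → [3,6); WM=1
i=3 t=3 v=6: → [3,6); WM=1
i=4 t=6 v=4: → [6,9); WM=3; [0,3) fires=1
i=5 t=10 v=1: → [9,12); WM=7; [3,6) fires=3
i=6 t=7 v=8: → [6,9); WM=7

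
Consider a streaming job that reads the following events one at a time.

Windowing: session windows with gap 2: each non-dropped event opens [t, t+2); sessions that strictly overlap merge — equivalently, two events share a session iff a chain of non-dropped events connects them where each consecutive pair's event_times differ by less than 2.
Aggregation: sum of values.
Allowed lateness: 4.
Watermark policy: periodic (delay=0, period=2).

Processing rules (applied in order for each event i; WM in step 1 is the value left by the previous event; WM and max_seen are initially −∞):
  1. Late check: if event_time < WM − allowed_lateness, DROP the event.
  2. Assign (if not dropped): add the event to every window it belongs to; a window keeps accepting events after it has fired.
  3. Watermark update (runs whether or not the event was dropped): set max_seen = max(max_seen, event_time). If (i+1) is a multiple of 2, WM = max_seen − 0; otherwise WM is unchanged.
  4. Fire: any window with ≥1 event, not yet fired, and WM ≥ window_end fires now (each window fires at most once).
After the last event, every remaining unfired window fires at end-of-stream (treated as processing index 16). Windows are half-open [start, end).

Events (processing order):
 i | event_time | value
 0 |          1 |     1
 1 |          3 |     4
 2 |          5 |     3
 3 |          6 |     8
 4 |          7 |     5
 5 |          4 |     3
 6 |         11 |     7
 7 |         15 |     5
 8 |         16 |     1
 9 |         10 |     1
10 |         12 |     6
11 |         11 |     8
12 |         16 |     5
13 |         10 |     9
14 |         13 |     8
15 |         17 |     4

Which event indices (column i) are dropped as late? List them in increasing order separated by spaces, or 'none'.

9 11 13

i=0 t=1 v=1: → [1,3); WM=−∞
i=1 t=3 v=4: → [3,5); WM=3
i=2 t=5 v=3: → [5,7); WM=3
i=3 t=6 v=8: → [5,8); WM=6
i=4 t=7 v=5: → [5,9); WM=6
i=5 t=4 v=3: → [3,9); WM=7
i=6 t=11 v=7: → [11,13); WM=7
i=7 t=15 v=5: → [15,17); WM=15
i=8 t=16 v=1: → [15,18); WM=15
i=9 t=10 v=1: DROP (t<15-4); WM=16
i=10 t=12 v=6: → [11,14); WM=16
i=11 t=11 v=8: DROP (t<16-4); WM=16
i=12 t=16 v=5: → [15,18); WM=16
i=13 t=10 v=9: DROP (t<16-4); WM=16
i=14 t=13 v=8: → [11,15); WM=16
i=15 t=17 v=4: → [15,19); WM=17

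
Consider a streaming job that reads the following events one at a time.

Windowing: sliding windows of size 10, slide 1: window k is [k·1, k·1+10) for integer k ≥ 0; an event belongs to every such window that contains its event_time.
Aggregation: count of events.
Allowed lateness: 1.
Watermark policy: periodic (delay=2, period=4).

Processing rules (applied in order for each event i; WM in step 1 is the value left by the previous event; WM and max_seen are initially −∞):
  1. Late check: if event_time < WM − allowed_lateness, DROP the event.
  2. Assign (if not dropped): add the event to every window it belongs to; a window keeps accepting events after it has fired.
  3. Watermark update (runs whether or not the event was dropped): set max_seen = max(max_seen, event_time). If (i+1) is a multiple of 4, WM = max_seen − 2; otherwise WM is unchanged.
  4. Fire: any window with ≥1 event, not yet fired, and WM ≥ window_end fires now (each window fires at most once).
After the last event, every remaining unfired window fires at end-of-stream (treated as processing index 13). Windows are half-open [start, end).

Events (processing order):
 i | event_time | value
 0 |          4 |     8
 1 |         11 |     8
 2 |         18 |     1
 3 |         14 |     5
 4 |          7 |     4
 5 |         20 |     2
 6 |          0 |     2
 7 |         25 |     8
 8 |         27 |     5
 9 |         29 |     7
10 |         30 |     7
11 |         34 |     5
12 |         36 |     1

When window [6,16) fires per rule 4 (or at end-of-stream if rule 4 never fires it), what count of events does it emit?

2

i=0 t=4 v=8: → [4,14),[3,13),[2,12),[1,11),[0,10); WM=−∞
i=1 t=11 v=8: → [11,21),[10,20),[9,19),[8,18),[7,17),[6,16),[5,15),[4,14),[3,13),[2,12); WM=−∞
i=2 t=18 v=1: → [18,28),[17,27),[16,26),[15,25),[14,24),[13,23),[12,22),[11,21),[10,20),[9,19); WM=−∞
i=3 t=14 v=5: → [14,24),[13,23),[12,22),[11,21),[10,20),[9,19),[8,18),[7,17),[6,16),[5,15); WM=16; [0,10) fires=1 [1,11) fires=1 [2,12) fires=2 [3,13) fires=2 [4,14) fires=2 [5,15) fires=2 [6,16) fires=2
i=4 t=7 v=4: DROP (t<16-1); WM=16
i=5 t=20 v=2: → [20,30),[19,29),[18,28),[17,27),[16,26),[15,25),[14,24),[13,23),[12,22),[11,21); WM=16
i=6 t=0 v=2: DROP (t<16-1); WM=16
i=7 t=25 v=8: → [25,35),[24,34),[23,33),[22,32),[21,31),[20,30),[19,29),[18,28),[17,27),[16,26); WM=23; [7,17) fires=2 [8,18) fires=2 [9,19) fires=3 [10,20) fires=3 [11,21) fires=4 [12,22) fires=3 [13,23) fires=3
i=8 t=27 v=5: → [27,37),[26,36),[25,35),[24,34),[23,33),[22,32),[21,31),[20,30),[19,29),[18,28); WM=23
i=9 t=29 v=7: → [29,39),[28,38),[27,37),[26,36),[25,35),[24,34),[23,33),[22,32),[21,31),[20,30); WM=23
i=10 t=30 v=7: → [30,40),[29,39),[28,38),[27,37),[26,36),[25,35),[24,34),[23,33),[22,32),[21,31); WM=23
i=11 t=34 v=5: → [34,44),[33,43),[32,42),[31,41),[30,40),[29,39),[28,38),[27,37),[26,36),[25,35); WM=32; [14,24) fires=3 [15,25) fires=2 [16,26) fires=3 [17,27) fires=3 [18,28) fires=4 [19,29) fires=3 [20,30) fires=4 [21,31) fires=4 [22,32) fires=4
i=12 t=36 v=1: → [36,46),[35,45),[34,44),[33,43),[32,42),[31,41),[30,40),[29,39),[28,38),[27,37); WM=32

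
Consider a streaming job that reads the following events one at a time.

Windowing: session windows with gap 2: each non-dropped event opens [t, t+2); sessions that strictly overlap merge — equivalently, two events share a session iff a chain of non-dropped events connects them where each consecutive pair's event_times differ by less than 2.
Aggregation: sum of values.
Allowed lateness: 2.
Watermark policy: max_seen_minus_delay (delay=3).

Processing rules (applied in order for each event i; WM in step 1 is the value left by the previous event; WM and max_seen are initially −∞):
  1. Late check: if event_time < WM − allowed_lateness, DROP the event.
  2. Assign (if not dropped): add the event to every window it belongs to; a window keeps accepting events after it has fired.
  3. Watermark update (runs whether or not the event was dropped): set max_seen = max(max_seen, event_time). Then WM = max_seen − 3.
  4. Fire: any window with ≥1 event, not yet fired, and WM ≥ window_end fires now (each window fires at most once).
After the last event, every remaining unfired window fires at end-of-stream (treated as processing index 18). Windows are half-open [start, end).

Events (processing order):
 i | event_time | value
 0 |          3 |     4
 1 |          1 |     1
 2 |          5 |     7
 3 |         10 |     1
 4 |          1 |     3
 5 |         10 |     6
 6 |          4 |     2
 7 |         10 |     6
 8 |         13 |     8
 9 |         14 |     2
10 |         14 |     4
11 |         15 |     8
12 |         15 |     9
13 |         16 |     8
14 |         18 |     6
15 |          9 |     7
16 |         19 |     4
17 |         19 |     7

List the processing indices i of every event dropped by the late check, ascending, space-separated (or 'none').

i=0 t=3 v=4: → [3,5); WM=0
i=1 t=1 v=1: → [1,3); WM=0
i=2 t=5 v=7: → [5,7); WM=2
i=3 t=10 v=1: → [10,12); WM=7
i=4 t=1 v=3: DROP (t<7-2); WM=7
i=5 t=10 v=6: → [10,12); WM=7
i=6 t=4 v=2: DROP (t<7-2); WM=7
i=7 t=10 v=6: → [10,12); WM=7
i=8 t=13 v=8: → [13,15); WM=10
i=9 t=14 v=2: → [13,16); WM=11
i=10 t=14 v=4: → [13,16); WM=11
i=11 t=15 v=8: → [13,17); WM=12
i=12 t=15 v=9: → [13,17); WM=12
i=13 t=16 v=8: → [13,18); WM=13
i=14 t=18 v=6: → [18,20); WM=15
i=15 t=9 v=7: DROP (t<15-2); WM=15
i=16 t=19 v=4: → [18,21); WM=16
i=17 t=19 v=7: → [18,21); WM=16

4 6 15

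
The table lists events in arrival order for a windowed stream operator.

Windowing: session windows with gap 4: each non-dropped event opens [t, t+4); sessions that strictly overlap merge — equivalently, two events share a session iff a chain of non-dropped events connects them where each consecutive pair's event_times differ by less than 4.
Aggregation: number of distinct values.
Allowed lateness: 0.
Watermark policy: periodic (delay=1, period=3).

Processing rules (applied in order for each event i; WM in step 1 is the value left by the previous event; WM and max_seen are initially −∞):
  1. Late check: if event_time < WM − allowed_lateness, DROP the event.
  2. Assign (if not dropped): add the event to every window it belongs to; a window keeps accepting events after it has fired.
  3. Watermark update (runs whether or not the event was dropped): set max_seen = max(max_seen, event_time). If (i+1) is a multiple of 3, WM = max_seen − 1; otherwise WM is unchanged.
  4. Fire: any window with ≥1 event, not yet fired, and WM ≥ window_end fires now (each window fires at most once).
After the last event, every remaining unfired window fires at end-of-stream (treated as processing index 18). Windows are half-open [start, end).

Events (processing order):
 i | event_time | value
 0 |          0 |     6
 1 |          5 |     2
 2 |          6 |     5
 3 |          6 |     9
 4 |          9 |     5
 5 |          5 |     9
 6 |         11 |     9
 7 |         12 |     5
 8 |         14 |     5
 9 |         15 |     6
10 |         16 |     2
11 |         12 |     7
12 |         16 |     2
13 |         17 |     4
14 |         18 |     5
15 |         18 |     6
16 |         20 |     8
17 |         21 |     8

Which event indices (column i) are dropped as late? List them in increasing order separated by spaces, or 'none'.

11

i=0 t=0 v=6: → [0,4); WM=−∞
i=1 t=5 v=2: → [5,9); WM=−∞
i=2 t=6 v=5: → [5,10); WM=5
i=3 t=6 v=9: → [5,10); WM=5
i=4 t=9 v=5: → [5,13); WM=5
i=5 t=5 v=9: → [5,13); WM=8
i=6 t=11 v=9: → [5,15); WM=8
i=7 t=12 v=5: → [5,16); WM=8
i=8 t=14 v=5: → [5,18); WM=13
i=9 t=15 v=6: → [5,19); WM=13
i=10 t=16 v=2: → [5,20); WM=13
i=11 t=12 v=7: DROP (t<13-0); WM=15
i=12 t=16 v=2: → [5,20); WM=15
i=13 t=17 v=4: → [5,21); WM=15
i=14 t=18 v=5: → [5,22); WM=17
i=15 t=18 v=6: → [5,22); WM=17
i=16 t=20 v=8: → [5,24); WM=17
i=17 t=21 v=8: → [5,25); WM=20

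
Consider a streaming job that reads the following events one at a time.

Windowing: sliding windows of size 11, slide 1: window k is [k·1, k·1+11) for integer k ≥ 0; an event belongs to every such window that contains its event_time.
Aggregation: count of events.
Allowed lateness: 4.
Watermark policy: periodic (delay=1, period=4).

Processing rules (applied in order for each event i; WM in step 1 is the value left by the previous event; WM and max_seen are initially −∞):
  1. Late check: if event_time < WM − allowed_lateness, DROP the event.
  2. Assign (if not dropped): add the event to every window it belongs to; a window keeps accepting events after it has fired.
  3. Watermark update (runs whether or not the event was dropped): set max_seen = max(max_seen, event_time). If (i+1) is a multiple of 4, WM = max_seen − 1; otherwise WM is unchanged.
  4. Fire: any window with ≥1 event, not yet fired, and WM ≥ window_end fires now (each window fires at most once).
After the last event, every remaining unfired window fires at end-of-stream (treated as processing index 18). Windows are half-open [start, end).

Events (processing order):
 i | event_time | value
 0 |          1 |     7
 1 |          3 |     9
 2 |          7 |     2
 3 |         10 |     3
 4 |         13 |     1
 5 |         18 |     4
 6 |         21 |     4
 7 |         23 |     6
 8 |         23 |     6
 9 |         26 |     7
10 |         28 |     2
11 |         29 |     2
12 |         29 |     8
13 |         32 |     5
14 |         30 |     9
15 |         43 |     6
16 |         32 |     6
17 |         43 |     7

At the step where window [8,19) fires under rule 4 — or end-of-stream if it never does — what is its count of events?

3

i=0 t=1 v=7: → [1,12),[0,11); WM=−∞
i=1 t=3 v=9: → [3,14),[2,13),[1,12),[0,11); WM=−∞
i=2 t=7 v=2: → [7,18),[6,17),[5,16),[4,15),[3,14),[2,13),[1,12),[0,11); WM=−∞
i=3 t=10 v=3: → [10,21),[9,20),[8,19),[7,18),[6,17),[5,16),[4,15),[3,14),[2,13),[1,12),[0,11); WM=9
i=4 t=13 v=1: → [13,24),[12,23),[11,22),[10,21),[9,20),[8,19),[7,18),[6,17),[5,16),[4,15),[3,14); WM=9
i=5 t=18 v=4: → [18,29),[17,28),[16,27),[15,26),[14,25),[13,24),[12,23),[11,22),[10,21),[9,20),[8,19); WM=9
i=6 t=21 v=4: → [21,32),[20,31),[19,30),[18,29),[17,28),[16,27),[15,26),[14,25),[13,24),[12,23),[11,22); WM=9
i=7 t=23 v=6: → [23,34),[22,33),[21,32),[20,31),[19,30),[18,29),[17,28),[16,27),[15,26),[14,25),[13,24); WM=22; [0,11) fires=4 [1,12) fires=4 [2,13) fires=3 [3,14) fires=4 [4,15) fires=3 [5,16) fires=3 [6,17) fires=3 [7,18) fires=3 [8,19) fires=3 [9,20) fires=3 [10,21) fires=3 [11,22) fires=3
i=8 t=23 v=6: → [23,34),[22,33),[21,32),[20,31),[19,30),[18,29),[17,28),[16,27),[15,26),[14,25),[13,24); WM=22
i=9 t=26 v=7: → [26,37),[25,36),[24,35),[23,34),[22,33),[21,32),[20,31),[19,30),[18,29),[17,28),[16,27); WM=22
i=10 t=28 v=2: → [28,39),[27,38),[26,37),[25,36),[24,35),[23,34),[22,33),[21,32),[20,31),[19,30),[18,29); WM=22
i=11 t=29 v=2: → [29,40),[28,39),[27,38),[26,37),[25,36),[24,35),[23,34),[22,33),[21,32),[20,31),[19,30); WM=28; [12,23) fires=3 [13,24) fires=5 [14,25) fires=4 [15,26) fires=4 [16,27) fires=5 [17,28) fires=5
i=12 t=29 v=8: → [29,40),[28,39),[27,38),[26,37),[25,36),[24,35),[23,34),[22,33),[21,32),[20,31),[19,30); WM=28
i=13 t=32 v=5: → [32,43),[31,42),[30,41),[29,40),[28,39),[27,38),[26,37),[25,36),[24,35),[23,34),[22,33); WM=28
i=14 t=30 v=9: → [30,41),[29,40),[28,39),[27,38),[26,37),[25,36),[24,35),[23,34),[22,33),[21,32),[20,31); WM=28
i=15 t=43 v=6: → [43,54),[42,53),[41,52),[40,51),[39,50),[38,49),[37,48),[36,47),[35,46),[34,45),[33,44); WM=42; [18,29) fires=6 [19,30) fires=7 [20,31) fires=8 [21,32) fires=8 [22,33) fires=8 [23,34) fires=8 [24,35) fires=6 [25,36) fires=6 [26,37) fires=6 [27,38) fires=5 [28,39) fires=5 [29,40) fires=4 [30,41) fires=2 [31,42) fires=1
i=16 t=32 v=6: DROP (t<42-4); WM=42
i=17 t=43 v=7: → [43,54),[42,53),[41,52),[40,51),[39,50),[38,49),[37,48),[36,47),[35,46),[34,45),[33,44); WM=42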